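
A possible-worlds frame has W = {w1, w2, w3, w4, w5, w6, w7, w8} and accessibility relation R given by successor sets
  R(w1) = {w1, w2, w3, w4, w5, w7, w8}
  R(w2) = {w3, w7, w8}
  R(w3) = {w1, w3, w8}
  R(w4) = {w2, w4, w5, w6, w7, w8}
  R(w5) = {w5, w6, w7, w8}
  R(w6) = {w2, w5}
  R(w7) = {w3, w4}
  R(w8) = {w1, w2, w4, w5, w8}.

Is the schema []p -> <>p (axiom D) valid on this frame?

Yes

Axiom D corresponds to the accessibility relation being serial.
Serial: yes — every world has a successor (e.g. w1 R w1).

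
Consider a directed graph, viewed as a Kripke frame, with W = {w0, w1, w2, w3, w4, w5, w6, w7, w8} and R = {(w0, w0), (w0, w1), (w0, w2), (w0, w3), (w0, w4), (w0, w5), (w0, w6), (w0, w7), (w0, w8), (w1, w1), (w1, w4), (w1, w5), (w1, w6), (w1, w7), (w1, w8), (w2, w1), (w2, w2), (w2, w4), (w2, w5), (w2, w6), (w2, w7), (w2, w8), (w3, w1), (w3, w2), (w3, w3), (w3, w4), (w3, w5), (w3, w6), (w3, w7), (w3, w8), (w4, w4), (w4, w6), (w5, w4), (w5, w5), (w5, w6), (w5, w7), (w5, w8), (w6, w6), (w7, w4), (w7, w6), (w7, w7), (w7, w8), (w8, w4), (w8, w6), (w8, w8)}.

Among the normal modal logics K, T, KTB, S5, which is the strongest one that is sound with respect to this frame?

T

Reflexive (axiom T): yes — every world is R-related to itself.
Symmetric (axiom B): no — w0 R w1 but not w1 R w0.
Euclidean (axiom 5): no — w0 R w1 and w0 R w2, but not w1 R w2.
So F validates K, T; KTB would additionally require R to be symmetric. The strongest is T.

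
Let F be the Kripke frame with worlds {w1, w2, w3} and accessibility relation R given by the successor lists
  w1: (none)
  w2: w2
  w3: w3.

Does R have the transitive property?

Yes

Transitive: yes — every two-step R-path is closed by a direct edge.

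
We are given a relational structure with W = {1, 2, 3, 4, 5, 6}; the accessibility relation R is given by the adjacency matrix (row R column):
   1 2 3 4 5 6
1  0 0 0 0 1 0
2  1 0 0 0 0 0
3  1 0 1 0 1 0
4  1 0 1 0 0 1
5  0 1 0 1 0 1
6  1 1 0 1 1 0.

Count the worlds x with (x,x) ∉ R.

5

Enumerating: 1, 2, 4, 5, 6.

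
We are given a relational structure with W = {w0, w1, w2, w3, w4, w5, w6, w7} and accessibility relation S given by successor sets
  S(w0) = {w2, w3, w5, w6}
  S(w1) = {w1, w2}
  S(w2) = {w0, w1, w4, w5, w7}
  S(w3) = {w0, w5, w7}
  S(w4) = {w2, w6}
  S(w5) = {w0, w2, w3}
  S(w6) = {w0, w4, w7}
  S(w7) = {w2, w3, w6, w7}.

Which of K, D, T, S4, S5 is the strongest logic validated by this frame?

D

Serial (axiom D): yes — every world has a successor (e.g. w0 S w2).
Reflexive (axiom T): no — w0 is not related to itself.
Transitive (axiom 4): no — w0 S w2 and w2 S w1, but not w0 S w1.
Euclidean (axiom 5): no — w0 S w2 and w0 S w3, but not w2 S w3.
So F validates K, D; T would additionally require S to be reflexive. The strongest is D.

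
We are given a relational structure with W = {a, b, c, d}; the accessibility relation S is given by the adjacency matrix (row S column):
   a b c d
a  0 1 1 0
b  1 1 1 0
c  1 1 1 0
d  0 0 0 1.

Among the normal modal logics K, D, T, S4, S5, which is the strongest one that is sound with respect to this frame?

D

Serial (axiom D): yes — every world has a successor (e.g. a S b).
Reflexive (axiom T): no — a is not related to itself.
Transitive (axiom 4): no — a S b and b S a, but not a S a.
Euclidean (axiom 5): no — b S a and b S a, but not a S a.
So F validates K, D; T would additionally require S to be reflexive. The strongest is D.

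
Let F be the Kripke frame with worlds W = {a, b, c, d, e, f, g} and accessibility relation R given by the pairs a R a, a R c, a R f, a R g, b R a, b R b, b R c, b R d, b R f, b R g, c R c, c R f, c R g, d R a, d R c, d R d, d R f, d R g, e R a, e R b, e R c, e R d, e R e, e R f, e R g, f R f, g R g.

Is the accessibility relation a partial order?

Yes

Reflexive: yes — every world is R-related to itself.
Transitive: yes — every two-step R-path is closed by a direct edge.
Antisymmetric: yes — no distinct pair is related both ways.
So R is a partial order.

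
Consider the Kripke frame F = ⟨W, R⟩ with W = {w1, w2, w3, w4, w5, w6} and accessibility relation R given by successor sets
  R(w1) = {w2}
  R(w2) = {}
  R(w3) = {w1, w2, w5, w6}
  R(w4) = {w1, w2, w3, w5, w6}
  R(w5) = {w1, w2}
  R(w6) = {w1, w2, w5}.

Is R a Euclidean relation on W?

No

Euclidean: no — w3 R w1 and w3 R w5, but not w1 R w5.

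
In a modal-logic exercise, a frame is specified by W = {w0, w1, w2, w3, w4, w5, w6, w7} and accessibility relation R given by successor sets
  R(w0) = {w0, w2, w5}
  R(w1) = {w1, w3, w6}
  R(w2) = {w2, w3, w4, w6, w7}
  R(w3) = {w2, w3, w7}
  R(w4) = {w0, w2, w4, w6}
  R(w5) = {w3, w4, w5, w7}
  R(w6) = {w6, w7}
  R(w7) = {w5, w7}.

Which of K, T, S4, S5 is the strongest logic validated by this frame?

T

Reflexive (axiom T): yes — every world is R-related to itself.
Transitive (axiom 4): no — w0 R w2 and w2 R w3, but not w0 R w3.
Euclidean (axiom 5): no — w0 R w2 and w0 R w5, but not w2 R w5.
So F validates K, T; S4 would additionally require R to be transitive. The strongest is T.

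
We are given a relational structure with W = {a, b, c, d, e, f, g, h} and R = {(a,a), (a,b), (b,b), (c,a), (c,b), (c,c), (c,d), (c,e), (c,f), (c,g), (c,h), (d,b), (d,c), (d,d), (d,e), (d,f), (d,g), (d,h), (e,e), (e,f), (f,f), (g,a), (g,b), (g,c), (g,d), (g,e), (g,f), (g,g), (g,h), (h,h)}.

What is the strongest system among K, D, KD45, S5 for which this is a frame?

Serial (axiom D): yes — every world has a successor (e.g. a R a).
Euclidean (axiom 5): no — c R a and c R d, but not a R d.
Transitive (axiom 4): no — d R c and c R a, but not d R a.
Reflexive (axiom T): yes — every world is R-related to itself.
So F validates K, D; KD45 would additionally require R to be Euclidean and transitive. The strongest is D.

D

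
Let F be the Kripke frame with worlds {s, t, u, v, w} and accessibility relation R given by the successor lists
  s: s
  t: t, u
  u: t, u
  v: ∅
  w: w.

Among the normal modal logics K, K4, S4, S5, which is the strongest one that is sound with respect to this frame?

Transitive (axiom 4): yes — every two-step R-path is closed by a direct edge.
Reflexive (axiom T): no — v is not related to itself.
Euclidean (axiom 5): yes — any two successors of a common world are R-related.
So F validates K, K4; S4 would additionally require R to be reflexive. The strongest is K4.

K4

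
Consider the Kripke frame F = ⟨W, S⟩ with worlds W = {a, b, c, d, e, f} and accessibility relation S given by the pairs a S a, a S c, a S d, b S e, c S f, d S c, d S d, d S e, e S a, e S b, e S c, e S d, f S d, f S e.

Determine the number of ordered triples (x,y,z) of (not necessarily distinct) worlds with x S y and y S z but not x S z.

Enumerating: (a,c,f), (a,d,e), (b,e,a), (b,e,b), (b,e,c), (b,e,d), (c,f,d), (c,f,e), (d,c,f), (d,e,a), (d,e,b), (e,b,e), (e,c,f), (e,d,e), (f,d,c), (f,e,a), (f,e,b), (f,e,c).

18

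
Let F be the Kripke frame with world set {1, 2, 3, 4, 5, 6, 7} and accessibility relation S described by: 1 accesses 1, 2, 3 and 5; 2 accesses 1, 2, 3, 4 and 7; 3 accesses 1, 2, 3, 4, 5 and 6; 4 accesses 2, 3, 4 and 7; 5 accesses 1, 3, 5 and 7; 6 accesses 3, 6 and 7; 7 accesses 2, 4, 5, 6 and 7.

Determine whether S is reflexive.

Yes

Reflexive: yes — every world is S-related to itself.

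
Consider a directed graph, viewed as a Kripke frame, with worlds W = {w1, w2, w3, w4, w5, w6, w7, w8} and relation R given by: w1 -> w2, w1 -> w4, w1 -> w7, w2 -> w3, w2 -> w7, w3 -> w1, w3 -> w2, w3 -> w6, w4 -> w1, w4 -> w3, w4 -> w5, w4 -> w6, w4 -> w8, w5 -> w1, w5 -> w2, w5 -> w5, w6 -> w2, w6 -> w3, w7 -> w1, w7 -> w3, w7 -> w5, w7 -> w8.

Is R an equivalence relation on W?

Reflexive: no — w1 is not related to itself.
Symmetric: no — w1 R w2 but not w2 R w1.
Transitive: no — w1 R w2 and w2 R w3, but not w1 R w3.
So R is not an equivalence relation.

No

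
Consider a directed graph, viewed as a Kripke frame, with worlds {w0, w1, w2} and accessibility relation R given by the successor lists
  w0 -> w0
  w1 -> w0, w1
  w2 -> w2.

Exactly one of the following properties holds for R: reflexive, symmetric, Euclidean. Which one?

Reflexive: yes — every world is R-related to itself.
Symmetric: no — w1 R w0 but not w0 R w1.
Euclidean: no — w1 R w0 and w1 R w1, but not w0 R w1.
Only reflexive holds.

reflexive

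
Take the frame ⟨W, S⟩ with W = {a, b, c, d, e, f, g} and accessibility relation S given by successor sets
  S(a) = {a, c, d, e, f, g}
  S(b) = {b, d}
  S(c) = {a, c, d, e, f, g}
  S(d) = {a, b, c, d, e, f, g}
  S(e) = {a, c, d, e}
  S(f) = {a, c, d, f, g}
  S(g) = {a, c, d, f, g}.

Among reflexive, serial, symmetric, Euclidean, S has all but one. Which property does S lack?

Reflexive: yes — every world is S-related to itself.
Serial: yes — every world has a successor (e.g. a S a).
Symmetric: yes — every pair in S has its reverse in S.
Euclidean: no — a S e and a S f, but not e S f.
Only Euclidean fails.

Euclidean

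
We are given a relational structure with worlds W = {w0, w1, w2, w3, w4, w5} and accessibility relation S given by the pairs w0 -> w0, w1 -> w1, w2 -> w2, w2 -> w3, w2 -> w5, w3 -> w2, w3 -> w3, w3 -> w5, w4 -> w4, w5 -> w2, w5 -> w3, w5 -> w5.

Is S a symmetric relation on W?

Yes

Symmetric: yes — every pair in S has its reverse in S.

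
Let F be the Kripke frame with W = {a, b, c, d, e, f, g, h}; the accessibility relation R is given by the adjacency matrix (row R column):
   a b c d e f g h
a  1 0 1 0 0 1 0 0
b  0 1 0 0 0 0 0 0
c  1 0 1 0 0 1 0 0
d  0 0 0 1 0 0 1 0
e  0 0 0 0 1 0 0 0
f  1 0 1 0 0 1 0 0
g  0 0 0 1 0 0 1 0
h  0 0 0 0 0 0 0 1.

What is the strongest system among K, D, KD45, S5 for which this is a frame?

Serial (axiom D): yes — every world has a successor (e.g. a R a).
Euclidean (axiom 5): yes — any two successors of a common world are R-related.
Transitive (axiom 4): yes — every two-step R-path is closed by a direct edge.
Reflexive (axiom T): yes — every world is R-related to itself.
So F validates K, D, KD45, S5. The strongest is S5.

S5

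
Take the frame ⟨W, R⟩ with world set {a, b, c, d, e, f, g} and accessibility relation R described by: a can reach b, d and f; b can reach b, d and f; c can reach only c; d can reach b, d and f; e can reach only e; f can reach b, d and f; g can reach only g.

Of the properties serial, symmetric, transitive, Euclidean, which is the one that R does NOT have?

Serial: yes — every world has a successor (e.g. a R b).
Symmetric: no — a R b but not b R a.
Transitive: yes — every two-step R-path is closed by a direct edge.
Euclidean: yes — any two successors of a common world are R-related.
Only symmetric fails.

symmetric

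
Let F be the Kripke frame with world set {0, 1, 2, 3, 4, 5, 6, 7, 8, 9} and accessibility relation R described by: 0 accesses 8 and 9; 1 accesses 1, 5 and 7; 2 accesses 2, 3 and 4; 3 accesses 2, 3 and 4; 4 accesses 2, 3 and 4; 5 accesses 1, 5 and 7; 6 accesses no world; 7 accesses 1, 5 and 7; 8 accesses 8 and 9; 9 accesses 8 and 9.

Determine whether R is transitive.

Transitive: yes — every two-step R-path is closed by a direct edge.

Yes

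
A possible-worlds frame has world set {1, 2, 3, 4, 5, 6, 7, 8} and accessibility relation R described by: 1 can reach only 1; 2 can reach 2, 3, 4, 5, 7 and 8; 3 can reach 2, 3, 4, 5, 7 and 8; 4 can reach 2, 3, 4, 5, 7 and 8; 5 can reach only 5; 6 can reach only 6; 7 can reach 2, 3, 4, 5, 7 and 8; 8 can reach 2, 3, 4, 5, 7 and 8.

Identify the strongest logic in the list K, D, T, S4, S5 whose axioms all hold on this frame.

Serial (axiom D): yes — every world has a successor (e.g. 1 R 1).
Reflexive (axiom T): yes — every world is R-related to itself.
Transitive (axiom 4): yes — every two-step R-path is closed by a direct edge.
Euclidean (axiom 5): no — 2 R 5 and 2 R 3, but not 5 R 3.
So F validates K, D, T, S4; S5 would additionally require R to be Euclidean. The strongest is S4.

S4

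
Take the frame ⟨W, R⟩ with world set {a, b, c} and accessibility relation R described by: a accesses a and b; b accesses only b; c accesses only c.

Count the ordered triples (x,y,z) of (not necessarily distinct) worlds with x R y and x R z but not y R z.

Enumerating: (a,b,a).

1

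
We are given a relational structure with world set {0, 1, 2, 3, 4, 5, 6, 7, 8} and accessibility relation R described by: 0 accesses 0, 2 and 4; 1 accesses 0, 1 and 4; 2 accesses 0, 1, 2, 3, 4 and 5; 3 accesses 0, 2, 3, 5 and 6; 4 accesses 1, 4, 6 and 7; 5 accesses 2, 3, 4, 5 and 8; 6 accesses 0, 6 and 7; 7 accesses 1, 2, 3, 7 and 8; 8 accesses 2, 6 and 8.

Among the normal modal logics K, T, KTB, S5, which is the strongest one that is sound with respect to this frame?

Reflexive (axiom T): yes — every world is R-related to itself.
Symmetric (axiom B): no — 0 R 4 but not 4 R 0.
Euclidean (axiom 5): no — 0 R 4 and 0 R 2, but not 4 R 2.
So F validates K, T; KTB would additionally require R to be symmetric. The strongest is T.

T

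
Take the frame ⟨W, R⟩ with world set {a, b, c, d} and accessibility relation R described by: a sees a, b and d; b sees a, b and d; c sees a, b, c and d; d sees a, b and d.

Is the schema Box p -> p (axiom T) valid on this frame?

The schema T characterises exactly the reflexive frames.
Reflexive: yes — every world is R-related to itself.

Yes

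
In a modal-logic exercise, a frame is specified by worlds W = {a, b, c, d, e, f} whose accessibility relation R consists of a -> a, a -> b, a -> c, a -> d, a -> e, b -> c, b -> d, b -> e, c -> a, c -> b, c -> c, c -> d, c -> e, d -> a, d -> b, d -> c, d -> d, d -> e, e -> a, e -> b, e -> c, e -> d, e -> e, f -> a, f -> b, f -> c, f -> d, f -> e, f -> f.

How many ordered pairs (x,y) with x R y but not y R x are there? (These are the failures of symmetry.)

Enumerating: (a,b), (f,a), (f,b), (f,c), (f,d), (f,e).

6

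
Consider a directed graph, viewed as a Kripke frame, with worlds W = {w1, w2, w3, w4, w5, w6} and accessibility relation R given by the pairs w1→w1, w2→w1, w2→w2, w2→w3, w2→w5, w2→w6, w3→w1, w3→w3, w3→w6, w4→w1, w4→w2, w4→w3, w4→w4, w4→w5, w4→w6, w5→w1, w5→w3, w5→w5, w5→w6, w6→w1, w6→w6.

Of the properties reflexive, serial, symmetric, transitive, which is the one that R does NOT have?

symmetric

Reflexive: yes — every world is R-related to itself.
Serial: yes — every world has a successor (e.g. w1 R w1).
Symmetric: no — w2 R w1 but not w1 R w2.
Transitive: yes — every two-step R-path is closed by a direct edge.
Only symmetric fails.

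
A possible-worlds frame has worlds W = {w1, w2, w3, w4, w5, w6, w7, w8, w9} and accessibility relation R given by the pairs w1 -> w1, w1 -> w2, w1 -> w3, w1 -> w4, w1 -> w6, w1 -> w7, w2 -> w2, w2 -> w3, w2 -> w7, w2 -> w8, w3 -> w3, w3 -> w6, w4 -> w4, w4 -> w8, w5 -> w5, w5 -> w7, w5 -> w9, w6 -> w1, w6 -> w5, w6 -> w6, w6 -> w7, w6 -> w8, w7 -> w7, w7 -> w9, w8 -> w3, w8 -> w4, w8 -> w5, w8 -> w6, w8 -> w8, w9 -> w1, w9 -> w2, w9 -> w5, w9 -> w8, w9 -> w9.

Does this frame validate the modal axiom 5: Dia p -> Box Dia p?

The schema 5 characterises exactly the Euclidean frames.
Euclidean: no — w1 R w2 and w1 R w4, but not w2 R w4.

No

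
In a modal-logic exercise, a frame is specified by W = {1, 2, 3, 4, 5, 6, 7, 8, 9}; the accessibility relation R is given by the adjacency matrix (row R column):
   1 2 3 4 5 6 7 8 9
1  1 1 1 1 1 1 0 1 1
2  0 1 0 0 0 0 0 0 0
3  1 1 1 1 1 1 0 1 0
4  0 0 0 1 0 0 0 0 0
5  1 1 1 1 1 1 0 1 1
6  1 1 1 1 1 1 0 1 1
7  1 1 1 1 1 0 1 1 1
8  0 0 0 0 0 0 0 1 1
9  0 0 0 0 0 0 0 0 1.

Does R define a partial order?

No

Reflexive: yes — every world is R-related to itself.
Transitive: no — 3 R 1 and 1 R 9, but not 3 R 9.
Antisymmetric: no — 1 R 3 and 3 R 1 with 1 ≠ 3.
So R is not a partial order.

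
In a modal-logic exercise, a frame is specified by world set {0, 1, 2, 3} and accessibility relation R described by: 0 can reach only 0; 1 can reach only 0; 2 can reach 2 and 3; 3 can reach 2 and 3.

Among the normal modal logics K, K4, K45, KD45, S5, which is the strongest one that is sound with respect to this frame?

Transitive (axiom 4): yes — every two-step R-path is closed by a direct edge.
Euclidean (axiom 5): yes — any two successors of a common world are R-related.
Serial (axiom D): yes — every world has a successor (e.g. 0 R 0).
Reflexive (axiom T): no — 1 is not related to itself.
So F validates K, K4, K45, KD45; S5 would additionally require R to be reflexive. The strongest is KD45.

KD45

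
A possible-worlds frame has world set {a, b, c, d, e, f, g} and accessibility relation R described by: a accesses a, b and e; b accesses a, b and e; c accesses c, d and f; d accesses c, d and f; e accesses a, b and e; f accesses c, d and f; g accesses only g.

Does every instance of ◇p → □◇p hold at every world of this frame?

The schema 5 characterises exactly the Euclidean frames.
Euclidean: yes — any two successors of a common world are R-related.

Yes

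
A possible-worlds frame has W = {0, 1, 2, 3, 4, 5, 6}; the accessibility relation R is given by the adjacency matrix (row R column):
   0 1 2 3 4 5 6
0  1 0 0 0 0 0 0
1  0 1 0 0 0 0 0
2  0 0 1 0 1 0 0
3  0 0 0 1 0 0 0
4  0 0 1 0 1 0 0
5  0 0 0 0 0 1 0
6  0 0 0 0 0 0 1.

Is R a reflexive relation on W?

Reflexive: yes — every world is R-related to itself.

Yes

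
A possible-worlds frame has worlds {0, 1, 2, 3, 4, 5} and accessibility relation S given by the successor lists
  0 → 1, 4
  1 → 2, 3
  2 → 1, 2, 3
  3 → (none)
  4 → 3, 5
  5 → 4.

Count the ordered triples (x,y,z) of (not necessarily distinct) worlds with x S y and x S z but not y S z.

15

Enumerating: (0,1,1), (0,1,4), (0,4,1), (0,4,4), (1,3,2), (1,3,3), (2,1,1), (2,3,1), (2,3,2), (2,3,3), (4,3,3), (4,3,5), (4,5,3), (4,5,5), (5,4,4).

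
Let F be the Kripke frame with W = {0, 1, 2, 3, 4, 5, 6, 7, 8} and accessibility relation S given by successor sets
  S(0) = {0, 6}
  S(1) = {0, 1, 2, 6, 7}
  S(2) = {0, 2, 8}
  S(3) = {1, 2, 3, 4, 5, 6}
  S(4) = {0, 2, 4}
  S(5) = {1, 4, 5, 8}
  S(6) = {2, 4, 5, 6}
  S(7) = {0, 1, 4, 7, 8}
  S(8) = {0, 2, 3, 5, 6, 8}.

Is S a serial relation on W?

Serial: yes — every world has a successor (e.g. 0 S 0).

Yes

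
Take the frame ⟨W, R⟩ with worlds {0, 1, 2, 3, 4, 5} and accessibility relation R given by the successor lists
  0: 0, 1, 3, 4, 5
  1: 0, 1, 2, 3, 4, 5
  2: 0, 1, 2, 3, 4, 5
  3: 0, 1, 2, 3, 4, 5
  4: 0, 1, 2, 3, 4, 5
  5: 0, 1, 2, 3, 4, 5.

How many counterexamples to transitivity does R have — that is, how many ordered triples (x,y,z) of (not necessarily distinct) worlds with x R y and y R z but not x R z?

Enumerating: (0,1,2), (0,3,2), (0,4,2), (0,5,2).

4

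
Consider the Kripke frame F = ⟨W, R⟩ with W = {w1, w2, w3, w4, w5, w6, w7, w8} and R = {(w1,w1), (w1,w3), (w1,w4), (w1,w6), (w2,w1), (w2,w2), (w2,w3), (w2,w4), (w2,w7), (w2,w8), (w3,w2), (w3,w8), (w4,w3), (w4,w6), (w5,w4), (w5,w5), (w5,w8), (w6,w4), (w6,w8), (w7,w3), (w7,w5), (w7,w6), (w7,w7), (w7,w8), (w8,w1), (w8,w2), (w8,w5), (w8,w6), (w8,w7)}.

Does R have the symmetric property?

No

Symmetric: no — w1 R w3 but not w3 R w1.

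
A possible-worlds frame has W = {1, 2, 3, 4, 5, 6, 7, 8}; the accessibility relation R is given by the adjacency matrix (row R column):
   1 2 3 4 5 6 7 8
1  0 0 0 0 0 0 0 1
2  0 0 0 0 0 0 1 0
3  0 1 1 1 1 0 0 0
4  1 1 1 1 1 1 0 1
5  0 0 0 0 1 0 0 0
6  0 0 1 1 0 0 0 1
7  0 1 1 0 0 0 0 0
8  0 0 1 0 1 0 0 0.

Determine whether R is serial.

Yes

Serial: yes — every world has a successor (e.g. 1 R 8).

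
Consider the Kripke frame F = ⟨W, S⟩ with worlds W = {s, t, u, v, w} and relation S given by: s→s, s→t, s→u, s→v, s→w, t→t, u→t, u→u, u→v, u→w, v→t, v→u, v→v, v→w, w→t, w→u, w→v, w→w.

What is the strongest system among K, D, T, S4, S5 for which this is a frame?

S4

Serial (axiom D): yes — every world has a successor (e.g. s S s).
Reflexive (axiom T): yes — every world is S-related to itself.
Transitive (axiom 4): yes — every two-step S-path is closed by a direct edge.
Euclidean (axiom 5): no — s S t and s S u, but not t S u.
So F validates K, D, T, S4; S5 would additionally require S to be Euclidean. The strongest is S4.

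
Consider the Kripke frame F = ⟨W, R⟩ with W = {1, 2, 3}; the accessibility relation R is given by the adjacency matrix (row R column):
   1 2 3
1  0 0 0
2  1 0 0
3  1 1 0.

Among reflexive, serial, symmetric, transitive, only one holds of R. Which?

transitive

Reflexive: no — 1 is not related to itself.
Serial: no — 1 has no R-successor.
Symmetric: no — 2 R 1 but not 1 R 2.
Transitive: yes — every two-step R-path is closed by a direct edge.
Only transitive holds.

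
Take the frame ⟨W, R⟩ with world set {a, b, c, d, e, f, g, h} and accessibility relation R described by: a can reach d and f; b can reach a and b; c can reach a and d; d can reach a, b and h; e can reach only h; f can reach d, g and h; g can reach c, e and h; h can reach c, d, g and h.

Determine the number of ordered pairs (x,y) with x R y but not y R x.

12

Enumerating: (a,f), (b,a), (c,a), (c,d), (d,b), (e,h), (f,d), (f,g), (f,h), (g,c), (g,e), (h,c).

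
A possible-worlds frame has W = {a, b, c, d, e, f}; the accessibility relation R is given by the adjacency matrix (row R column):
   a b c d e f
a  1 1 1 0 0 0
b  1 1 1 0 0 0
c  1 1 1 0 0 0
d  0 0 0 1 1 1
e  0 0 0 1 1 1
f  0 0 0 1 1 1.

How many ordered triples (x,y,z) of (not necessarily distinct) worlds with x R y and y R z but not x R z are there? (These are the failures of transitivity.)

R is transitive; there are no such tuples.

0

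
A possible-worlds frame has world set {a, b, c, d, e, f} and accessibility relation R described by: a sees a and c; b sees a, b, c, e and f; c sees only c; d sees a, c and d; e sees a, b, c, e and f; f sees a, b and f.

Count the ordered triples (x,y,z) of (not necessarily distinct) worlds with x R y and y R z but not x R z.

3

Enumerating: (f,a,c), (f,b,c), (f,b,e).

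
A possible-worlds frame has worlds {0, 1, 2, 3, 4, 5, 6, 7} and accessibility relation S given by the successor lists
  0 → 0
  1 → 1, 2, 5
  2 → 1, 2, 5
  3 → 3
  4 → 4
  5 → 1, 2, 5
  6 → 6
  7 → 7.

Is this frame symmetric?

Symmetric: yes — every pair in S has its reverse in S.

Yes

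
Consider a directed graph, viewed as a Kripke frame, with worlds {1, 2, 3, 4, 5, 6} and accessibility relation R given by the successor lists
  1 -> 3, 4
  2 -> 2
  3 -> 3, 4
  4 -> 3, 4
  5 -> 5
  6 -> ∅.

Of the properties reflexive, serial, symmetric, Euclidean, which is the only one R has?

Euclidean

Reflexive: no — 1 is not related to itself.
Serial: no — 6 has no R-successor.
Symmetric: no — 1 R 3 but not 3 R 1.
Euclidean: yes — any two successors of a common world are R-related.
Only Euclidean holds.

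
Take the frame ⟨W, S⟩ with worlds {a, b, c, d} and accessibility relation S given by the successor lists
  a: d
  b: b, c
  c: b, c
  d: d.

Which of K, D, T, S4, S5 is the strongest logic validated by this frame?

Serial (axiom D): yes — every world has a successor (e.g. a S d).
Reflexive (axiom T): no — a is not related to itself.
Transitive (axiom 4): yes — every two-step S-path is closed by a direct edge.
Euclidean (axiom 5): yes — any two successors of a common world are S-related.
So F validates K, D; T would additionally require S to be reflexive. The strongest is D.

D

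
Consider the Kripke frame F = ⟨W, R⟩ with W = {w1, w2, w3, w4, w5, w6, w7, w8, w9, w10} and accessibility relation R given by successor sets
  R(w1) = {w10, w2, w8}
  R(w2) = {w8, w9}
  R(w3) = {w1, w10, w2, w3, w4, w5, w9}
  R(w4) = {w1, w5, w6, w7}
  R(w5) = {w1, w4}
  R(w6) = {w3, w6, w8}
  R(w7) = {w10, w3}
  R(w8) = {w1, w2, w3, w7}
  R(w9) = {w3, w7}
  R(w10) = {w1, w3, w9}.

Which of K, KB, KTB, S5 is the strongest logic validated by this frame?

Symmetric (axiom B): no — w1 R w2 but not w2 R w1.
Reflexive (axiom T): no — w1 is not related to itself.
Euclidean (axiom 5): no — w1 R w10 and w1 R w2, but not w10 R w2.
So F validates K; KB would additionally require R to be symmetric. The strongest is K.

K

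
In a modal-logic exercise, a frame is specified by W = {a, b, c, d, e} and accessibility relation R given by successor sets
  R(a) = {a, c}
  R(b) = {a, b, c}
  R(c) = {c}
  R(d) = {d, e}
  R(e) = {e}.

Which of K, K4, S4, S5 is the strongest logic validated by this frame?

Transitive (axiom 4): yes — every two-step R-path is closed by a direct edge.
Reflexive (axiom T): yes — every world is R-related to itself.
Euclidean (axiom 5): no — b R c and b R a, but not c R a.
So F validates K, K4, S4; S5 would additionally require R to be Euclidean. The strongest is S4.

S4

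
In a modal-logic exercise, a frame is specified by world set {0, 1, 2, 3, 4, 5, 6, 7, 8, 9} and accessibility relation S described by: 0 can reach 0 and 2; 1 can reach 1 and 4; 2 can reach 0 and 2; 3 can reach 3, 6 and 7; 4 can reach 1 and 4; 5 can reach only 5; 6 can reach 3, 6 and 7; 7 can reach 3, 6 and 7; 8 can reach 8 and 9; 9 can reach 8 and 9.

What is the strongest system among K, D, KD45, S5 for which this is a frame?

Serial (axiom D): yes — every world has a successor (e.g. 0 S 0).
Euclidean (axiom 5): yes — any two successors of a common world are S-related.
Transitive (axiom 4): yes — every two-step S-path is closed by a direct edge.
Reflexive (axiom T): yes — every world is S-related to itself.
So F validates K, D, KD45, S5. The strongest is S5.

S5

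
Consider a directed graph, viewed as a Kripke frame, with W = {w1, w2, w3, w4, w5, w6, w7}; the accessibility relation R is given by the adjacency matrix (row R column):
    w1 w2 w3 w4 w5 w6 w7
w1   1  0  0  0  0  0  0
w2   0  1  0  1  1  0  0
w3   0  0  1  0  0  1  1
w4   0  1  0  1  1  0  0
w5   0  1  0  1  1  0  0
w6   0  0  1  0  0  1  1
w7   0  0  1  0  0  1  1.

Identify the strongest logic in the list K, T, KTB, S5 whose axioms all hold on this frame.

S5

Reflexive (axiom T): yes — every world is R-related to itself.
Symmetric (axiom B): yes — every pair in R has its reverse in R.
Euclidean (axiom 5): yes — any two successors of a common world are R-related.
So F validates K, T, KTB, S5. The strongest is S5.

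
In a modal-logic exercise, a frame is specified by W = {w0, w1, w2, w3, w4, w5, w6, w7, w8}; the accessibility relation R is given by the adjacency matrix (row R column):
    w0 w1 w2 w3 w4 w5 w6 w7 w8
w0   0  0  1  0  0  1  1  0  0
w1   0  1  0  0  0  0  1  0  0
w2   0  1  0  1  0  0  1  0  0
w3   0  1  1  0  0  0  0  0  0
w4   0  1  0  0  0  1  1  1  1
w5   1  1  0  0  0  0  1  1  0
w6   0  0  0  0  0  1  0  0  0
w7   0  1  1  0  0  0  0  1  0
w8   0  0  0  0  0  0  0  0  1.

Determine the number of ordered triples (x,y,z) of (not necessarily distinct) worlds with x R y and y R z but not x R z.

Enumerating: (w0,w2,w1), (w0,w2,w3), (w0,w5,w0), (w0,w5,w1), (w0,w5,w7), (w1,w6,w5), (w2,w3,w2), (w2,w6,w5), (w3,w1,w6), (w3,w2,w3), (w3,w2,w6), (w4,w5,w0), … and 12 more.
Total: 24.

24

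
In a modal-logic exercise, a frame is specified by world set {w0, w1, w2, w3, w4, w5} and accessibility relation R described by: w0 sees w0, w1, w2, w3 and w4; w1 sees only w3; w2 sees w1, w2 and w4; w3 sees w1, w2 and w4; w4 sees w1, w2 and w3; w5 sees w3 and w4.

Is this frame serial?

Serial: yes — every world has a successor (e.g. w0 R w0).

Yes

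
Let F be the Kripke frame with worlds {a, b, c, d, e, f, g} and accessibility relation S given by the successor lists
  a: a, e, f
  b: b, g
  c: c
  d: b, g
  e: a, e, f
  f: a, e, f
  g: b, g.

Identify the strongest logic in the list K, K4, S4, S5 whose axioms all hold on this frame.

Transitive (axiom 4): yes — every two-step S-path is closed by a direct edge.
Reflexive (axiom T): no — d is not related to itself.
Euclidean (axiom 5): yes — any two successors of a common world are S-related.
So F validates K, K4; S4 would additionally require S to be reflexive. The strongest is K4.

K4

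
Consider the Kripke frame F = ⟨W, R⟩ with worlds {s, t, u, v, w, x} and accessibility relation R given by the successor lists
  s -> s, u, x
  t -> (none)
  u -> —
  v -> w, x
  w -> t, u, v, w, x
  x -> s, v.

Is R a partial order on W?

Reflexive: no — t is not related to itself.
Transitive: no — s R x and x R v, but not s R v.
Antisymmetric: no — s R x and x R s with s ≠ x.
So R is not a partial order.

No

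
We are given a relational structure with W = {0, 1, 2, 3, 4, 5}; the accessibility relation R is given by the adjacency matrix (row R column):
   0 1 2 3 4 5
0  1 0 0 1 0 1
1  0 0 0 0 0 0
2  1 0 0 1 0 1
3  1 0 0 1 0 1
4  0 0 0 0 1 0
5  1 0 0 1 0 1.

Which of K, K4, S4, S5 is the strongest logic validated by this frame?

K4

Transitive (axiom 4): yes — every two-step R-path is closed by a direct edge.
Reflexive (axiom T): no — 1 is not related to itself.
Euclidean (axiom 5): yes — any two successors of a common world are R-related.
So F validates K, K4; S4 would additionally require R to be reflexive. The strongest is K4.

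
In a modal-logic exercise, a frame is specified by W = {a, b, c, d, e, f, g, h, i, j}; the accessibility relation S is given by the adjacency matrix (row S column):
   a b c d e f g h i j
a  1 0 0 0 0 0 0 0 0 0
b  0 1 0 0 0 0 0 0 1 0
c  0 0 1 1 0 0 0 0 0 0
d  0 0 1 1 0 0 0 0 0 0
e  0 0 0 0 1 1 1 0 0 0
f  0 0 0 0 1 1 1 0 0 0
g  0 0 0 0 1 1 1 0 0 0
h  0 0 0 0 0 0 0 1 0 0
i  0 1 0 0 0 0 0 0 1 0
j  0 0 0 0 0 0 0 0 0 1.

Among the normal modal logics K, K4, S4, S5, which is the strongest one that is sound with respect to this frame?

Transitive (axiom 4): yes — every two-step S-path is closed by a direct edge.
Reflexive (axiom T): yes — every world is S-related to itself.
Euclidean (axiom 5): yes — any two successors of a common world are S-related.
So F validates K, K4, S4, S5. The strongest is S5.

S5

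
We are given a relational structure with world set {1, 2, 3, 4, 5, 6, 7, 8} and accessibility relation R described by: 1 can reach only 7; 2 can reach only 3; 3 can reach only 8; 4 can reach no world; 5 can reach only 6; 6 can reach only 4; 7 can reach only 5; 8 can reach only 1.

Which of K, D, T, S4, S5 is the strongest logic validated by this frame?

Serial (axiom D): no — 4 has no R-successor.
Reflexive (axiom T): no — 1 is not related to itself.
Transitive (axiom 4): no — 1 R 7 and 7 R 5, but not 1 R 5.
Euclidean (axiom 5): no — 1 R 7 and 1 R 7, but not 7 R 7.
So F validates K; D would additionally require R to be serial. The strongest is K.

K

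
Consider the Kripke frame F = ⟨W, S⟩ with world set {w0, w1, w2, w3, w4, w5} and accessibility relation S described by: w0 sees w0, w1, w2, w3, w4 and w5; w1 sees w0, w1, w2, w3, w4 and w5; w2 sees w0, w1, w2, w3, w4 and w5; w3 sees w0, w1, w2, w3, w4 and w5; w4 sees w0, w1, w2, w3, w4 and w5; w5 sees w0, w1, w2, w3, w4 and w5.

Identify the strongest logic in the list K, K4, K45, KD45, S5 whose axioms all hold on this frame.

S5

Transitive (axiom 4): yes — every two-step S-path is closed by a direct edge.
Euclidean (axiom 5): yes — any two successors of a common world are S-related.
Serial (axiom D): yes — every world has a successor (e.g. w0 S w0).
Reflexive (axiom T): yes — every world is S-related to itself.
So F validates K, K4, K45, KD45, S5. The strongest is S5.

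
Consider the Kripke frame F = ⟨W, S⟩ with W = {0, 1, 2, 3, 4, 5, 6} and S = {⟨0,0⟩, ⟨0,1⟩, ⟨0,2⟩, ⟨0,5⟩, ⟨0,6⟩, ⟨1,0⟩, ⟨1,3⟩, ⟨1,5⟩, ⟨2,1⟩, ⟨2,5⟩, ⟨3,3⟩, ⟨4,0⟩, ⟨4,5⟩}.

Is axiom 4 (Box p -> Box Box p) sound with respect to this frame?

Axiom 4 corresponds to the accessibility relation being transitive.
Transitive: no — 0 S 1 and 1 S 3, but not 0 S 3.

No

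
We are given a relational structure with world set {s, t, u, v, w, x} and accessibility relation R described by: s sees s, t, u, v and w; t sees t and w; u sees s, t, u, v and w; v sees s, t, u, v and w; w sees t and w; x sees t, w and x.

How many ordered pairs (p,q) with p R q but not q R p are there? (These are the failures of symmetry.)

Enumerating: (s,t), (s,w), (u,t), (u,w), (v,t), (v,w), (x,t), (x,w).

8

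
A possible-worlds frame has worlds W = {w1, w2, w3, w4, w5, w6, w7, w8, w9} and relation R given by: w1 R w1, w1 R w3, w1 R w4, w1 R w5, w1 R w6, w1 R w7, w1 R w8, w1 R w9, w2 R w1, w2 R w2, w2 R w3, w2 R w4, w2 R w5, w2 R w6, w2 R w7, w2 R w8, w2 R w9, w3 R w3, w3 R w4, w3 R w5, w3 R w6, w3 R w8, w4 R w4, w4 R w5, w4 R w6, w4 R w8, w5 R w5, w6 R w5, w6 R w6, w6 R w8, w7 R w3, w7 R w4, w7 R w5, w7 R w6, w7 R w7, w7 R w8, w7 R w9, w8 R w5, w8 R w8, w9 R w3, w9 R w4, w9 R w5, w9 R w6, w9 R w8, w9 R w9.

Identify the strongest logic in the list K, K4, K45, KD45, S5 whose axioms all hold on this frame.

K4

Transitive (axiom 4): yes — every two-step R-path is closed by a direct edge.
Euclidean (axiom 5): no — w1 R w3 and w1 R w7, but not w3 R w7.
Serial (axiom D): yes — every world has a successor (e.g. w1 R w1).
Reflexive (axiom T): yes — every world is R-related to itself.
So F validates K, K4; K45 would additionally require R to be Euclidean. The strongest is K4.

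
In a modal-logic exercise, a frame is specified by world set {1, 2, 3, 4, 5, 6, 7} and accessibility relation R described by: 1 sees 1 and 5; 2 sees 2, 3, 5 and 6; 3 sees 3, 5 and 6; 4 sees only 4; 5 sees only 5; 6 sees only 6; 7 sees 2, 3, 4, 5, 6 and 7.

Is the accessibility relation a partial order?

Reflexive: yes — every world is R-related to itself.
Transitive: yes — every two-step R-path is closed by a direct edge.
Antisymmetric: yes — no distinct pair is related both ways.
So R is a partial order.

Yes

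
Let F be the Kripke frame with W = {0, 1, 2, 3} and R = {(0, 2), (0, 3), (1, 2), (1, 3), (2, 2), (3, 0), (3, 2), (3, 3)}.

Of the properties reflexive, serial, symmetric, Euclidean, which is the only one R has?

serial

Reflexive: no — 0 is not related to itself.
Serial: yes — every world has a successor (e.g. 0 R 2).
Symmetric: no — 0 R 2 but not 2 R 0.
Euclidean: no — 0 R 2 and 0 R 3, but not 2 R 3.
Only serial holds.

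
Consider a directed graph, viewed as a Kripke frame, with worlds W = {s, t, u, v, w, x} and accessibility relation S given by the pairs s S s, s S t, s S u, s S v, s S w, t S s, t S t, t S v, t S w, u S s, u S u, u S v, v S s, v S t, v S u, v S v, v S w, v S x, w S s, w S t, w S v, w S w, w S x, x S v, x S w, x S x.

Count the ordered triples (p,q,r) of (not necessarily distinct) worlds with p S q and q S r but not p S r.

18

Enumerating: (s,v,x), (s,w,x), (t,s,u), (t,v,u), (t,v,x), (t,w,x), (u,s,t), (u,s,w), (u,v,t), (u,v,w), (u,v,x), (w,s,u), (w,v,u), (x,v,s), (x,v,t), (x,v,u), (x,w,s), (x,w,t).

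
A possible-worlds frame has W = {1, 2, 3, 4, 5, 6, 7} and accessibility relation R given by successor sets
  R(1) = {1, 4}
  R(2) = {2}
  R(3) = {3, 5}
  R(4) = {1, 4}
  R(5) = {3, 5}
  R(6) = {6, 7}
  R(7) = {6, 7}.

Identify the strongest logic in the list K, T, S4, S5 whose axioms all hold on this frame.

Reflexive (axiom T): yes — every world is R-related to itself.
Transitive (axiom 4): yes — every two-step R-path is closed by a direct edge.
Euclidean (axiom 5): yes — any two successors of a common world are R-related.
So F validates K, T, S4, S5. The strongest is S5.

S5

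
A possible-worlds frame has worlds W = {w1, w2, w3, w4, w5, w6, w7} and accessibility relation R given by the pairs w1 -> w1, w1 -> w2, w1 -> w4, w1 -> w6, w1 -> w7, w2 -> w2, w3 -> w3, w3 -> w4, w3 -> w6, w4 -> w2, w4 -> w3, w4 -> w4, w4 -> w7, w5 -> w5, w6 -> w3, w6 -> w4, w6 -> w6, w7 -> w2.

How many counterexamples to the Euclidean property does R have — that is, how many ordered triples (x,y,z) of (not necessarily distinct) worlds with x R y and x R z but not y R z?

Enumerating: (w1,w2,w1), (w1,w2,w4), (w1,w2,w6), (w1,w2,w7), (w1,w4,w1), (w1,w4,w6), (w1,w6,w1), (w1,w6,w2), (w1,w6,w7), (w1,w7,w1), (w1,w7,w4), (w1,w7,w6), … and 11 more.
Total: 23.

23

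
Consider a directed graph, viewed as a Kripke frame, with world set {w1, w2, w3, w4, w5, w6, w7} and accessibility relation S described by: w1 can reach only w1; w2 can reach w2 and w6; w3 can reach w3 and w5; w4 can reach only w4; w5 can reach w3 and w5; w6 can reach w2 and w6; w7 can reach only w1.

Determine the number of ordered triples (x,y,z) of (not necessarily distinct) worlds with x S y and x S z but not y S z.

S is Euclidean; there are no such tuples.

0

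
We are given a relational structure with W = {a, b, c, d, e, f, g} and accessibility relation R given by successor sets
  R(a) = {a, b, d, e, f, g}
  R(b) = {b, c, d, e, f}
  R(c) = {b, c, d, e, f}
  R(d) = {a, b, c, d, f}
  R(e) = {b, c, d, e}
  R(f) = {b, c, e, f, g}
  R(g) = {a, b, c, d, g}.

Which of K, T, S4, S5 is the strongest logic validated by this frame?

Reflexive (axiom T): yes — every world is R-related to itself.
Transitive (axiom 4): no — a R b and b R c, but not a R c.
Euclidean (axiom 5): no — a R b and a R g, but not b R g.
So F validates K, T; S4 would additionally require R to be transitive. The strongest is T.

T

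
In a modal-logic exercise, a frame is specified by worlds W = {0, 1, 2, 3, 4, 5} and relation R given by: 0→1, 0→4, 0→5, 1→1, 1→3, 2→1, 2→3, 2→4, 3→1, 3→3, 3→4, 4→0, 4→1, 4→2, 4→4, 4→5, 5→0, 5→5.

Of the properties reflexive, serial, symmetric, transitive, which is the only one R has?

Reflexive: no — 0 is not related to itself.
Serial: yes — every world has a successor (e.g. 0 R 1).
Symmetric: no — 0 R 1 but not 1 R 0.
Transitive: no — 0 R 1 and 1 R 3, but not 0 R 3.
Only serial holds.

serial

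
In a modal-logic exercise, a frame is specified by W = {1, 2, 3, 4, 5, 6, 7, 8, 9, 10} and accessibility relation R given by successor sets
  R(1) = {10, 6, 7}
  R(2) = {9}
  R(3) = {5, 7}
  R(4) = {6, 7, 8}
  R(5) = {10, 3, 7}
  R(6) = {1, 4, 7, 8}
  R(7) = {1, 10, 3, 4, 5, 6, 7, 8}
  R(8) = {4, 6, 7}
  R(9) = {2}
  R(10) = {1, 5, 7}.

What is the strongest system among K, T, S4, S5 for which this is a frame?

Reflexive (axiom T): no — 1 is not related to itself.
Transitive (axiom 4): no — 1 R 10 and 10 R 5, but not 1 R 5.
Euclidean (axiom 5): no — 1 R 10 and 1 R 6, but not 10 R 6.
So F validates K; T would additionally require R to be reflexive. The strongest is K.

K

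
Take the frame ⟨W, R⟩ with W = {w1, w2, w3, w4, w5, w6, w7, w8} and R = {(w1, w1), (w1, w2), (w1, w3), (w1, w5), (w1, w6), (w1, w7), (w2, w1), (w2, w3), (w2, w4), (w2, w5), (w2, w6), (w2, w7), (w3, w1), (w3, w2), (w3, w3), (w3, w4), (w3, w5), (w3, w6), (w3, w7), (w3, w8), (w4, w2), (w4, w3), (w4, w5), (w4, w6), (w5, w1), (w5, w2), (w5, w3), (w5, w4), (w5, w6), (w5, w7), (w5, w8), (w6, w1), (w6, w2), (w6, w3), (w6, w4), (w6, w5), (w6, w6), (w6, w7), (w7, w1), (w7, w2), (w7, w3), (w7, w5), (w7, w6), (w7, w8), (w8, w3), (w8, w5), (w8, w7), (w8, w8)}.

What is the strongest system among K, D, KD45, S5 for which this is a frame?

D

Serial (axiom D): yes — every world has a successor (e.g. w1 R w1).
Euclidean (axiom 5): no — w2 R w1 and w2 R w4, but not w1 R w4.
Transitive (axiom 4): no — w1 R w2 and w2 R w4, but not w1 R w4.
Reflexive (axiom T): no — w2 is not related to itself.
So F validates K, D; KD45 would additionally require R to be Euclidean and transitive. The strongest is D.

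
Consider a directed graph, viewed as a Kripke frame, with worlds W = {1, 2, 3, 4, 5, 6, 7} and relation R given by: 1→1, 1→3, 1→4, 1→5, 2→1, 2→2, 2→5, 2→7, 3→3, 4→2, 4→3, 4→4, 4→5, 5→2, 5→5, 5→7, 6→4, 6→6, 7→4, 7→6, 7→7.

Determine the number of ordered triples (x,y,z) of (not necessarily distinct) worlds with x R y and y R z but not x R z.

Enumerating: (1,4,2), (1,5,2), (1,5,7), (2,1,3), (2,1,4), (2,7,4), (2,7,6), (4,2,1), (4,2,7), (4,5,7), (5,2,1), (5,7,4), … and 7 more.
Total: 19.

19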